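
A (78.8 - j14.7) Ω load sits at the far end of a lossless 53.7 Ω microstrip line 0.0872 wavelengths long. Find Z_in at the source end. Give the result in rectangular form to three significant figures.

βl = 2π × 0.0872 = 31.4°
tan(βl) = tan(31.4°) = 0.61
Z_in = Z_0·(Z_L + jZ_0·tanβl)/(Z_0 + jZ_L·tanβl)
     = 53.7·(78.8 + j18.1)/(62.7 + j48.1)

Z_in ≈ 50 − j22.9 Ω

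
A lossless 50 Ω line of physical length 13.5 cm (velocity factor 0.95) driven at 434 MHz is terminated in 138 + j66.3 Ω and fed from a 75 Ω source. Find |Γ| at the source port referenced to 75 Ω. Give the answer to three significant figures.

|Γ| ≈ 0.65

λ = v/f = 0.95·c / 434 MHz = 0.657 m
βl = 2π·l/λ = 2π × 0.206 = 74°
tan(βl) = 3.49
Z_in = Z_0·(Z_L + jZ_0·tanβl)/(Z_0 + jZ_L·tanβl) = 17.2 − j20.8 Ω
Γ_s = (Z_in − Z_s)/(Z_in + Z_s) = (-57.8 − j20.8)/(92.2 − j20.8), |Γ_s| = 0.65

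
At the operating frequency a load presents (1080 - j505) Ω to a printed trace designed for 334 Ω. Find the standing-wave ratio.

Γ = (Z_L − Z_0)/(Z_L + Z_0) = (746 − j505)/(1414 − j505)
|Γ| = 901/1500 = 0.6
VSWR = (1 + |Γ|)/(1 − |Γ|) = 1.6/0.4

VSWR ≈ 4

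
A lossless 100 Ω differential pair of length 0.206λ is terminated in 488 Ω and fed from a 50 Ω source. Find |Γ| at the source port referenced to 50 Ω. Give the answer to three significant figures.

βl = 2π × 0.206 = 74.2°
tan(βl) = 3.52
Z_in = Z_0·(Z_L + jZ_0·tanβl)/(Z_0 + jZ_L·tanβl) = 22.1 − j27.1 Ω
Γ_s = (Z_in − Z_s)/(Z_in + Z_s) = (-27.9 − j27.1)/(72.1 − j27.1), |Γ_s| = 0.505

|Γ| ≈ 0.505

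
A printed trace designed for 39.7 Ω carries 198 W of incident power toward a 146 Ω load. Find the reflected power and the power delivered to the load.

P_reflected ≈ 64.9 W; P_delivered ≈ 133 W

Γ = (146 − 39.7)/(146 + 39.7) = 0.572
|Γ|² = 0.328
P_refl = |Γ|²·P_inc = 64.9 W, P_del = (1 − |Γ|²)·P_inc = 133 W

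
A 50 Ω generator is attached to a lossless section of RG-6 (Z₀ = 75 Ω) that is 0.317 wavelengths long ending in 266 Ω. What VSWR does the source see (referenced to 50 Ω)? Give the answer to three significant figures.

VSWR ≈ 2.9

βl = 2π × 0.317 = 114°
tan(βl) = -2.23
Z_in = Z_0·(Z_L + jZ_0·tanβl)/(Z_0 + jZ_L·tanβl) = 25 + j30.4 Ω
Γ_s = (Z_in − Z_s)/(Z_in + Z_s) = (-25 + j30.4)/(75 + j30.4), |Γ_s| = 0.487
VSWR = (1 + |Γ_s|)/(1 − |Γ_s|)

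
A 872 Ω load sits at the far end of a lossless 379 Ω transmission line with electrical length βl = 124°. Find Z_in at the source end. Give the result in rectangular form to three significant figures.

Z_in ≈ 221 + j191 Ω

tan(βl) = tan(124°) = -1.48
Z_in = Z_0·(Z_L + jZ_0·tanβl)/(Z_0 + jZ_L·tanβl)
     = 379·(872 − j562)/(379 − j1290)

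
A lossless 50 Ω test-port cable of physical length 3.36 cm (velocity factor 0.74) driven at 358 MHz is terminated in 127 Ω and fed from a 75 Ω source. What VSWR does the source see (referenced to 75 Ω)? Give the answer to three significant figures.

λ = v/f = 0.74·c / 358 MHz = 0.62 m
βl = 2π·l/λ = 2π × 0.0542 = 19.5°
tan(βl) = 0.354
Z_in = Z_0·(Z_L + jZ_0·tanβl)/(Z_0 + jZ_L·tanβl) = 79 − j53.4 Ω
Γ_s = (Z_in − Z_s)/(Z_in + Z_s) = (3.99 − j53.4)/(154 − j53.4), |Γ_s| = 0.328
VSWR = (1 + |Γ_s|)/(1 − |Γ_s|)

VSWR ≈ 1.98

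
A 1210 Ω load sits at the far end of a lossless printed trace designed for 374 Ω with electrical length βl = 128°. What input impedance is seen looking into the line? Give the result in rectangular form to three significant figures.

tan(βl) = tan(128°) = -1.28
Z_in = Z_0·(Z_L + jZ_0·tanβl)/(Z_0 + jZ_L·tanβl)
     = 374·(1210 − j479)/(374 − j1550)

Z_in ≈ 176 + j250 Ω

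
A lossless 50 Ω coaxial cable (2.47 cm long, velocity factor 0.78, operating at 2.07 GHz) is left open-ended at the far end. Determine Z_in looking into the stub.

λ = v/f = 0.78·c / 2.07 GHz = 0.113 m
βl = 2π·l/λ = 2π × 0.218 = 78.7°
tan(βl) = 4.99
For an open-ended stub, Z_in = −jZ_0·cot(βl) = −jZ_0/tan(βl)

Z_in ≈ −j10 Ω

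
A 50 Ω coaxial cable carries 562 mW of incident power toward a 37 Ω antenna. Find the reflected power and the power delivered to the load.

Γ = (37 − 50)/(37 + 50) = -0.149
|Γ|² = 0.0223
P_refl = |Γ|²·P_inc = 12.5 mW, P_del = (1 − |Γ|²)·P_inc = 549 mW

P_reflected ≈ 12.5 mW; P_delivered ≈ 549 mW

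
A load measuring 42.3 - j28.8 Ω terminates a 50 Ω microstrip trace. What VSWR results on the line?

VSWR ≈ 1.89

Γ = (Z_L − Z_0)/(Z_L + Z_0) = (-7.7 − j28.8)/(92.3 − j28.8)
|Γ| = 29.8/96.7 = 0.308
VSWR = (1 + |Γ|)/(1 − |Γ|) = 1.31/0.692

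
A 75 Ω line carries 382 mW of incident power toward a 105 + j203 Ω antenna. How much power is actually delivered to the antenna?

P_delivered ≈ 163 mW

|Γ| = |(30 + j203)/(180 + j203)| = 0.756
|Γ|² = 0.572
P_refl = |Γ|²·P_inc = 219 mW, P_del = (1 − |Γ|²)·P_inc = 163 mW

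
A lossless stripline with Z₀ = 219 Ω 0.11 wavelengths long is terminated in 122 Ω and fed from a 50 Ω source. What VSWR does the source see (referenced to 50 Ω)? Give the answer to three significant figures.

βl = 2π × 0.11 = 39.6°
tan(βl) = 0.827
Z_in = Z_0·(Z_L + jZ_0·tanβl)/(Z_0 + jZ_L·tanβl) = 169 + j103 Ω
Γ_s = (Z_in − Z_s)/(Z_in + Z_s) = (119 + j103)/(219 + j103), |Γ_s| = 0.651
VSWR = (1 + |Γ_s|)/(1 − |Γ_s|)

VSWR ≈ 4.73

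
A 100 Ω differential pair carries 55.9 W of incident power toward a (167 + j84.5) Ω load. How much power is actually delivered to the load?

|Γ| = |(67 + j84.5)/(267 + j84.5)| = 0.385
|Γ|² = 0.148
P_refl = |Γ|²·P_inc = 8.29 W, P_del = (1 − |Γ|²)·P_inc = 47.6 W

P_delivered ≈ 47.6 W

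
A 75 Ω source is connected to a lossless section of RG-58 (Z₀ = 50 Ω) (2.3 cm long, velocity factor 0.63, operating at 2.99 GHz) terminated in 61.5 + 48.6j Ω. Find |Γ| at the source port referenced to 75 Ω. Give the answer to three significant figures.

|Γ| ≈ 0.553

λ = v/f = 0.63·c / 2.99 GHz = 0.0632 m
βl = 2π·l/λ = 2π × 0.364 = 131°
tan(βl) = -1.15
Z_in = Z_0·(Z_L + jZ_0·tanβl)/(Z_0 + jZ_L·tanβl) = 22 + j10.5 Ω
Γ_s = (Z_in − Z_s)/(Z_in + Z_s) = (-53 + j10.5)/(97 + j10.5), |Γ_s| = 0.553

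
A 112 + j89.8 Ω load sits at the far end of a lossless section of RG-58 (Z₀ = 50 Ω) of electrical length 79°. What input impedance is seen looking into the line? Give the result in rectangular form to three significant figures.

tan(βl) = tan(79°) = 5.14
Z_in = Z_0·(Z_L + jZ_0·tanβl)/(Z_0 + jZ_L·tanβl)
     = 50·(112 + j347)/(-412 + j576)

Z_in ≈ 15.3 − j20.7 Ω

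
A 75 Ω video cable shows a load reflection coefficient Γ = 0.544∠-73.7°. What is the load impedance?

Z_L ≈ 53.3 − j79.1 Ω

Z_L = Z_0·(1 + Γ)/(1 − Γ) = 75·(1.15 − j0.522)/(0.847 + j0.522)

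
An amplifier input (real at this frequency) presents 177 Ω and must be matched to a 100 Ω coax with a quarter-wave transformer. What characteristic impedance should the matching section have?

Z_qwt ≈ 133 Ω

Z_qwt = √(Z_0·R_L) = √(100 × 177) = √17700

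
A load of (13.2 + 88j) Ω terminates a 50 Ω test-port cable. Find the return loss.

Γ = (-36.8 + j88)/(63.2 + j88), |Γ| = 0.88
RL = −20·log₁₀|Γ| = −20·log₁₀(0.88)

RL ≈ 1.11 dB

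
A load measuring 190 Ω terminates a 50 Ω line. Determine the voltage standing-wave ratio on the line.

VSWR ≈ 3.8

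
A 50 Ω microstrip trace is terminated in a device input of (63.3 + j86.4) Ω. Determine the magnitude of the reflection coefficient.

|Γ| ≈ 0.614

Γ = (Z_L − Z_0)/(Z_L + Z_0) = (13.3 + j86.4)/(113.3 + j86.4)
|Γ| = 87.4/142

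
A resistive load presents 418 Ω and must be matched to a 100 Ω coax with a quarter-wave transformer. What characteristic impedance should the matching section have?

Z_qwt ≈ 204 Ω

Z_qwt = √(Z_0·R_L) = √(100 × 418) = √41800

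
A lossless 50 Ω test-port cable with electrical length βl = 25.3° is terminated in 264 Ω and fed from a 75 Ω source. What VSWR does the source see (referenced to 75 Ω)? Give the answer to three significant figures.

VSWR ≈ 4.35

tan(βl) = 0.473
Z_in = Z_0·(Z_L + jZ_0·tanβl)/(Z_0 + jZ_L·tanβl) = 44.7 − j87.9 Ω
Γ_s = (Z_in − Z_s)/(Z_in + Z_s) = (-30.3 − j87.9)/(120 − j87.9), |Γ_s| = 0.626
VSWR = (1 + |Γ_s|)/(1 − |Γ_s|)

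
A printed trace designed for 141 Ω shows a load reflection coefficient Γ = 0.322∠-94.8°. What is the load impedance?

Z_L ≈ 109 − j78.2 Ω

Z_L = Z_0·(1 + Γ)/(1 − Γ) = 141·(0.973 − j0.321)/(1.03 + j0.321)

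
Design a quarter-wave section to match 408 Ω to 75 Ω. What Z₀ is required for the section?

Z_qwt ≈ 175 Ω

Z_qwt = √(Z_0·R_L) = √(75 × 408) = √30600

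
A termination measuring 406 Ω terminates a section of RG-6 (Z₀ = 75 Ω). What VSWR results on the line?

VSWR ≈ 5.41

Γ = (406 − 75)/(406 + 75) = 0.688
VSWR = (1 + 0.688)/(1 − 0.688)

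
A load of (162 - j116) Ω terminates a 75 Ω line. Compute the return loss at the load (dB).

RL ≈ 5.2 dB

Γ = (87 − j116)/(237 − j116), |Γ| = 0.55
RL = −20·log₁₀|Γ| = −20·log₁₀(0.55)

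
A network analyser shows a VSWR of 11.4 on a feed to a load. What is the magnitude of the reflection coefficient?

|Γ| ≈ 0.839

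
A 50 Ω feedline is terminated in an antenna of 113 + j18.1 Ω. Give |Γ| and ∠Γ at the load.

Γ = (Z_L − Z_0)/(Z_L + Z_0) = (63 + j18.1)/(163 + j18.1)
|Γ| = 65.5/164 = 0.4

Γ ≈ 0.4 ∠ 9.69°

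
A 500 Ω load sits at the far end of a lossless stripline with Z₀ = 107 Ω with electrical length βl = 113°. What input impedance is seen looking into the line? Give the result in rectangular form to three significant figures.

Z_in ≈ 26.8 + j43 Ω

tan(βl) = tan(113°) = -2.36
Z_in = Z_0·(Z_L + jZ_0·tanβl)/(Z_0 + jZ_L·tanβl)
     = 107·(500 − j252)/(107 − j1180)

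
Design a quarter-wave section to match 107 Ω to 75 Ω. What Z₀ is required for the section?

Z_qwt = √(Z_0·R_L) = √(75 × 107) = √8025

Z_qwt ≈ 89.6 Ω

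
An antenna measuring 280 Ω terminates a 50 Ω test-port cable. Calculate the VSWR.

VSWR ≈ 5.6

Γ = (280 − 50)/(280 + 50) = 0.697
VSWR = (1 + 0.697)/(1 − 0.697)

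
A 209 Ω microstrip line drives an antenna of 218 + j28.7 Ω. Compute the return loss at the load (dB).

Γ = (9 + j28.7)/(427 + j28.7), |Γ| = 0.0703
RL = −20·log₁₀|Γ| = −20·log₁₀(0.0703)

RL ≈ 23.1 dB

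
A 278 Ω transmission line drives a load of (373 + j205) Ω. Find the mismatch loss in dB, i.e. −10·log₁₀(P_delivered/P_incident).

Γ = (95 + j205)/(651 + j205), |Γ| = 0.331
|Γ|² = 0.11, so P_del/P_inc = 1 − |Γ|² = 0.89
ML = −10·log₁₀(1 − |Γ|²)

mismatch loss ≈ 0.504 dB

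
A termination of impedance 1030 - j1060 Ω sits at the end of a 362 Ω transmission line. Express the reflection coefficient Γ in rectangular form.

Γ ≈ 0.671 − j0.251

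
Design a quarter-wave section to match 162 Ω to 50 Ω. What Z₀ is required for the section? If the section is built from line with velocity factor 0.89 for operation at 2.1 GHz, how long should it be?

Z_qwt ≈ 90 Ω; length ≈ 3.18 cm

Z_qwt = √(Z_0·R_L) = √(50 × 162) = √8100
λ = 0.89·c/f = 0.127 m, so l = λ/4 = 0.0318 m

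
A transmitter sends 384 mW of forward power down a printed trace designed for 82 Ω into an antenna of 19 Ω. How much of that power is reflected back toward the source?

P_reflected ≈ 149 mW

Γ = (19 − 82)/(19 + 82) = -0.624
|Γ|² = 0.389
P_refl = |Γ|²·P_inc = 149 mW, P_del = (1 − |Γ|²)·P_inc = 235 mW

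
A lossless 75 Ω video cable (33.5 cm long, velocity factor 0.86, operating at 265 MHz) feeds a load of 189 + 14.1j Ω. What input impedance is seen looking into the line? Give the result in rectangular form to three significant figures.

λ = v/f = 0.86·c / 265 MHz = 0.974 m
βl = 2π·l/λ = 2π × 0.344 = 124°
tan(βl) = tan(124°) = -1.49
Z_in = Z_0·(Z_L + jZ_0·tanβl)/(Z_0 + jZ_L·tanβl)
     = 75·(189 − j97.6)/(96 − j282)

Z_in ≈ 38.7 + j37.2 Ω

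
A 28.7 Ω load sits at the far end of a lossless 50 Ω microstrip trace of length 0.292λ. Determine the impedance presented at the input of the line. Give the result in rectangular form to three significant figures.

βl = 2π × 0.292 = 105°
tan(βl) = tan(105°) = -3.7
Z_in = Z_0·(Z_L + jZ_0·tanβl)/(Z_0 + jZ_L·tanβl)
     = 50·(28.7 − j185)/(50 − j106)

Z_in ≈ 76.5 − j22.5 Ω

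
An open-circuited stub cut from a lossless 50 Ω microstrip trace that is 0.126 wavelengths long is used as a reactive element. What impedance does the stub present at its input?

βl = 2π × 0.126 = 45.4°
tan(βl) = 1.01
For an open-circuited stub, Z_in = −jZ_0·cot(βl) = −jZ_0/tan(βl)

Z_in ≈ −j49.4 Ω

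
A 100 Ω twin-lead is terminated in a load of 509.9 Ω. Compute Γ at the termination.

Γ = 0.672

Γ = (Z_L − Z_0)/(Z_L + Z_0) = (509.9 − 100)/(509.9 + 100) = 409.9/609.9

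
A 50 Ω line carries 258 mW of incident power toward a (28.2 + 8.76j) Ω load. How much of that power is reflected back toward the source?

|Γ| = |(-21.8 + j8.76)/(78.2 + j8.76)| = 0.299
|Γ|² = 0.0891
P_refl = |Γ|²·P_inc = 23 mW, P_del = (1 − |Γ|²)·P_inc = 235 mW

P_reflected ≈ 23 mW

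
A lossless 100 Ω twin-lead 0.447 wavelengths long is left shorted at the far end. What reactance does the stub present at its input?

βl = 2π × 0.447 = 161°
tan(βl) = -0.346
For a shorted stub, Z_in = jZ_0·tan(βl)

X_in ≈ -34.6 Ω (capacitive)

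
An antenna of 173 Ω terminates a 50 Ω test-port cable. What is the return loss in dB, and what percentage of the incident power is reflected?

Γ = (173 − 50)/(173 + 50) = 0.552
RL = −20·log₁₀(0.552) = 5.17 dB
P_refl/P_inc = |Γ|² = 0.304

RL ≈ 5.17 dB; 30.4% of incident power reflected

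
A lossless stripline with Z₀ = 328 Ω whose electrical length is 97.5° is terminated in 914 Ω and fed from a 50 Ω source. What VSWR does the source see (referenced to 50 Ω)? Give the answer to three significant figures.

VSWR ≈ 2.67

tan(βl) = -7.6
Z_in = Z_0·(Z_L + jZ_0·tanβl)/(Z_0 + jZ_L·tanβl) = 119 + j37.5 Ω
Γ_s = (Z_in − Z_s)/(Z_in + Z_s) = (69.5 + j37.5)/(169 + j37.5), |Γ_s| = 0.455
VSWR = (1 + |Γ_s|)/(1 − |Γ_s|)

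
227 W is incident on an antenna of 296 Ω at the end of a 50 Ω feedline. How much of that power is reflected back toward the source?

P_reflected ≈ 115 W

Γ = (296 − 50)/(296 + 50) = 0.711
|Γ|² = 0.505
P_refl = |Γ|²·P_inc = 115 W, P_del = (1 − |Γ|²)·P_inc = 112 W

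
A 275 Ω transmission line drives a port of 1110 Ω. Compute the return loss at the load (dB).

Γ = (1110 − 275)/(1110 + 275) = 0.603
RL = −20·log₁₀|Γ| = −20·log₁₀(0.603)

RL ≈ 4.4 dB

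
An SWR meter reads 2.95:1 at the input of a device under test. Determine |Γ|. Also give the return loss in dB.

|Γ| ≈ 0.494; return loss ≈ 6.13 dB

|Γ| = (S − 1)/(S + 1) = (2.95 − 1)/(2.95 + 1) = 1.95/3.95
RL = −20·log₁₀|Γ| = −20·log₁₀(0.494)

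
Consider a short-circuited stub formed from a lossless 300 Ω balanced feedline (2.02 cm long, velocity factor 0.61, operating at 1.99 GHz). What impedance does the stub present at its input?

λ = v/f = 0.61·c / 1.99 GHz = 0.092 m
βl = 2π·l/λ = 2π × 0.22 = 79.1°
tan(βl) = 5.18
For a short-circuited stub, Z_in = jZ_0·tan(βl)

Z_in ≈ +j1550 Ω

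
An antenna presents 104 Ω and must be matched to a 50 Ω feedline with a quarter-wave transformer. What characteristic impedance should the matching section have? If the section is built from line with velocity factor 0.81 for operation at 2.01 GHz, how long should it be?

Z_qwt ≈ 72.1 Ω; length ≈ 3.02 cm

Z_qwt = √(Z_0·R_L) = √(50 × 104) = √5200
λ = 0.81·c/f = 0.121 m, so l = λ/4 = 0.0302 m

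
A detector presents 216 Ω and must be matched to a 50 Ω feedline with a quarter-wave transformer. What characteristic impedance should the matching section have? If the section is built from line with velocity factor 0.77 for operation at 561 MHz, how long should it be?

Z_qwt = √(Z_0·R_L) = √(50 × 216) = √10800
λ = 0.77·c/f = 0.412 m, so l = λ/4 = 0.103 m

Z_qwt ≈ 104 Ω; length ≈ 10.3 cm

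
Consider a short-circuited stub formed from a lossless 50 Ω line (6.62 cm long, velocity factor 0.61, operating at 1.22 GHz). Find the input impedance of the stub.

λ = v/f = 0.61·c / 1.22 GHz = 0.15 m
βl = 2π·l/λ = 2π × 0.441 = 159°
tan(βl) = -0.386
For a short-circuited stub, Z_in = jZ_0·tan(βl)

Z_in ≈ −j19.3 Ω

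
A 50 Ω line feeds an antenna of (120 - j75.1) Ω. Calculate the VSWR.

VSWR ≈ 3.47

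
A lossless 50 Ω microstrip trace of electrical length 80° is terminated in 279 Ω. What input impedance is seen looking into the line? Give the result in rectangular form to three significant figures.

Z_in ≈ 9.23 − j8.52 Ω

tan(βl) = tan(80°) = 5.67
Z_in = Z_0·(Z_L + jZ_0·tanβl)/(Z_0 + jZ_L·tanβl)
     = 50·(279 + j284)/(50 + j1580)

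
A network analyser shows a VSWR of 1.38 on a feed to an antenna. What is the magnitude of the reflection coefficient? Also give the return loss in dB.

|Γ| ≈ 0.16; return loss ≈ 15.9 dB

|Γ| = (S − 1)/(S + 1) = (1.38 − 1)/(1.38 + 1) = 0.38/2.38
RL = −20·log₁₀|Γ| = −20·log₁₀(0.16)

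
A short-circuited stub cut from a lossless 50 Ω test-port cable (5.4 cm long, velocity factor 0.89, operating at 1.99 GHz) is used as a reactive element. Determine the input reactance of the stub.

X_in ≈ -35.2 Ω (capacitive)

λ = v/f = 0.89·c / 1.99 GHz = 0.134 m
βl = 2π·l/λ = 2π × 0.402 = 145°
tan(βl) = -0.703
For a short-circuited stub, Z_in = jZ_0·tan(βl)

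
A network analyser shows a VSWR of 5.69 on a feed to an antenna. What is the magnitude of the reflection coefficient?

|Γ| ≈ 0.701

|Γ| = (S − 1)/(S + 1) = (5.69 − 1)/(5.69 + 1) = 4.69/6.69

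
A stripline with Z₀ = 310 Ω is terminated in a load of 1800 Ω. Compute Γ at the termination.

Γ = (Z_L − Z_0)/(Z_L + Z_0) = (1800 − 310)/(1800 + 310) = 1490/2110

Γ = 0.706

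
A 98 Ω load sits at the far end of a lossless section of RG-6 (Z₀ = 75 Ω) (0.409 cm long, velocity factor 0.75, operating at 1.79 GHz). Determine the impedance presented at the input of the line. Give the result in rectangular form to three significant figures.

λ = v/f = 0.75·c / 1.79 GHz = 0.126 m
βl = 2π·l/λ = 2π × 0.0325 = 11.7°
tan(βl) = tan(11.7°) = 0.207
Z_in = Z_0·(Z_L + jZ_0·tanβl)/(Z_0 + jZ_L·tanβl)
     = 75·(98 + j15.6)/(75 + j20.3)

Z_in ≈ 95.2 − j10.2 Ω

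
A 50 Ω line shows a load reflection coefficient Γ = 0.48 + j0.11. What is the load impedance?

Z_L = Z_0·(1 + Γ)/(1 − Γ) = 50·(1.48 + j0.11)/(0.52 − j0.11)

Z_L ≈ 134 + j38.9 Ω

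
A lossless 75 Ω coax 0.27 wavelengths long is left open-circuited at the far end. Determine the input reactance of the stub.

βl = 2π × 0.27 = 97.2°
tan(βl) = -7.92
For an open-circuited stub, Z_in = −jZ_0·cot(βl) = −jZ_0/tan(βl)

X_in ≈ 9.47 Ω (inductive)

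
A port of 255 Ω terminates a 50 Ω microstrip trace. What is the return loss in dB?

Γ = (255 − 50)/(255 + 50) = 0.672
RL = −20·log₁₀|Γ| = −20·log₁₀(0.672)

RL ≈ 3.45 dB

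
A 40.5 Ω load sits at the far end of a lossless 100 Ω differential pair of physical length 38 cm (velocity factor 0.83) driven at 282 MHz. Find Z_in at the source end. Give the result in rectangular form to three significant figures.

Z_in ≈ 47.7 − j37.8 Ω

λ = v/f = 0.83·c / 282 MHz = 0.883 m
βl = 2π·l/λ = 2π × 0.43 = 155°
tan(βl) = tan(155°) = -0.468
Z_in = Z_0·(Z_L + jZ_0·tanβl)/(Z_0 + jZ_L·tanβl)
     = 100·(40.5 − j46.8)/(100 − j18.9)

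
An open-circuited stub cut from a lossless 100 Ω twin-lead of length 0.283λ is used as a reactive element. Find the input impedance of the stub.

βl = 2π × 0.283 = 102°
tan(βl) = -4.75
For an open-circuited stub, Z_in = −jZ_0·cot(βl) = −jZ_0/tan(βl)

Z_in ≈ +j21 Ω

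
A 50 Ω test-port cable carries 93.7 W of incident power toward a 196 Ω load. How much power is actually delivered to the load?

Γ = (196 − 50)/(196 + 50) = 0.593
|Γ|² = 0.352
P_refl = |Γ|²·P_inc = 33 W, P_del = (1 − |Γ|²)·P_inc = 60.7 W

P_delivered ≈ 60.7 W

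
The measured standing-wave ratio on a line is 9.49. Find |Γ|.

|Γ| ≈ 0.809

|Γ| = (S − 1)/(S + 1) = (9.49 − 1)/(9.49 + 1) = 8.49/10.5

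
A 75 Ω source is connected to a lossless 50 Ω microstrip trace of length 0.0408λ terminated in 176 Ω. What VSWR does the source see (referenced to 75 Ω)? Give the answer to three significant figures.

βl = 2π × 0.0408 = 14.7°
tan(βl) = 0.262
Z_in = Z_0·(Z_L + jZ_0·tanβl)/(Z_0 + jZ_L·tanβl) = 102 − j80.6 Ω
Γ_s = (Z_in − Z_s)/(Z_in + Z_s) = (26.6 − j80.6)/(177 − j80.6), |Γ_s| = 0.437
VSWR = (1 + |Γ_s|)/(1 − |Γ_s|)

VSWR ≈ 2.55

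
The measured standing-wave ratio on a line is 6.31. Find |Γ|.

|Γ| = (S − 1)/(S + 1) = (6.31 − 1)/(6.31 + 1) = 5.31/7.31

|Γ| ≈ 0.726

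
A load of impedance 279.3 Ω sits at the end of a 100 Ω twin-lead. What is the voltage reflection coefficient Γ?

Γ = (Z_L − Z_0)/(Z_L + Z_0) = (279.3 − 100)/(279.3 + 100) = 179.3/379.3

Γ = 0.473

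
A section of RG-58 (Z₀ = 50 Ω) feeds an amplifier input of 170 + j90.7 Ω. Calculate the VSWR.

VSWR ≈ 4.44

Γ = (Z_L − Z_0)/(Z_L + Z_0) = (120 + j90.7)/(220 + j90.7)
|Γ| = 150/238 = 0.632
VSWR = (1 + |Γ|)/(1 − |Γ|) = 1.63/0.368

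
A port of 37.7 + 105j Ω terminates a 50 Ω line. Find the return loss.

RL ≈ 2.24 dB

Γ = (-12.3 + j105)/(87.7 + j105), |Γ| = 0.773
RL = −20·log₁₀|Γ| = −20·log₁₀(0.773)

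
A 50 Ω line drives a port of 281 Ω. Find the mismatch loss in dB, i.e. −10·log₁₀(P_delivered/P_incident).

mismatch loss ≈ 2.9 dB

Γ = (281 − 50)/(281 + 50) = 0.698
|Γ|² = 0.487, so P_del/P_inc = 1 − |Γ|² = 0.513
ML = −10·log₁₀(1 − |Γ|²)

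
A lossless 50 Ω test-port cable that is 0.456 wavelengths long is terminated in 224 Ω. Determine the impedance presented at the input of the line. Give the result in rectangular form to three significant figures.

Z_in ≈ 92.5 + j103 Ω

βl = 2π × 0.456 = 164°
tan(βl) = tan(164°) = -0.284
Z_in = Z_0·(Z_L + jZ_0·tanβl)/(Z_0 + jZ_L·tanβl)
     = 50·(224 − j14.2)/(50 − j63.6)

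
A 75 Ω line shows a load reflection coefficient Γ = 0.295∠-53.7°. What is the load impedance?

Z_L = Z_0·(1 + Γ)/(1 − Γ) = 75·(1.17 − j0.238)/(0.825 + j0.238)

Z_L ≈ 92.8 − j48.3 Ω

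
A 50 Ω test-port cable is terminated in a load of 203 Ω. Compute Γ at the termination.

Γ = 0.605

Γ = (Z_L − Z_0)/(Z_L + Z_0) = (203 − 50)/(203 + 50) = 153/253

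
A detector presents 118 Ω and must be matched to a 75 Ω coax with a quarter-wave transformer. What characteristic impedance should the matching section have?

Z_qwt ≈ 94.1 Ω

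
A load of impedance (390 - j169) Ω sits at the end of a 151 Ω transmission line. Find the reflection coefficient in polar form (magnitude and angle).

Γ = (Z_L − Z_0)/(Z_L + Z_0) = (239 − j169)/(541 − j169)
|Γ| = 293/567 = 0.516

Γ ≈ 0.516 ∠ -17.9°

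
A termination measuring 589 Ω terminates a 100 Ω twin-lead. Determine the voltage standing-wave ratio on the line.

Γ = (589 − 100)/(589 + 100) = 0.71
VSWR = (1 + 0.71)/(1 − 0.71)

VSWR ≈ 5.89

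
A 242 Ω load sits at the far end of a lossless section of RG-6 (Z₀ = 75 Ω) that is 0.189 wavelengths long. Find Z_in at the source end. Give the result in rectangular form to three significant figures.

βl = 2π × 0.189 = 68°
tan(βl) = tan(68°) = 2.48
Z_in = Z_0·(Z_L + jZ_0·tanβl)/(Z_0 + jZ_L·tanβl)
     = 75·(242 + j186)/(75 + j600)

Z_in ≈ 26.6 − j26.9 Ω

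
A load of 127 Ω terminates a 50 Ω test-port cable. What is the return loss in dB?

Γ = (127 − 50)/(127 + 50) = 0.435
RL = −20·log₁₀|Γ| = −20·log₁₀(0.435)

RL ≈ 7.23 dB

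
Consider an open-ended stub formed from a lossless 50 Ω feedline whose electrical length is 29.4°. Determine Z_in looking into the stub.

tan(βl) = 0.563
For an open-ended stub, Z_in = −jZ_0·cot(βl) = −jZ_0/tan(βl)

Z_in ≈ −j88.7 Ω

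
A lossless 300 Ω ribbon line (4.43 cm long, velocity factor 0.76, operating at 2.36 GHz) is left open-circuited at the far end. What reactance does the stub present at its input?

λ = v/f = 0.76·c / 2.36 GHz = 0.0966 m
βl = 2π·l/λ = 2π × 0.459 = 165°
tan(βl) = -0.267
For an open-circuited stub, Z_in = −jZ_0·cot(βl) = −jZ_0/tan(βl)

X_in ≈ 1130 Ω (inductive)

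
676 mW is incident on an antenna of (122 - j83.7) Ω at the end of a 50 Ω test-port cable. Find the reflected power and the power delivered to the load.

|Γ| = |(72 − j83.7)/(172 − j83.7)| = 0.577
|Γ|² = 0.333
P_refl = |Γ|²·P_inc = 225 mW, P_del = (1 − |Γ|²)·P_inc = 451 mW

P_reflected ≈ 225 mW; P_delivered ≈ 451 mW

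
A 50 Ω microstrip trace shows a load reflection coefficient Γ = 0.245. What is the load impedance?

Z_L = Z_0·(1 + Γ)/(1 − Γ) = 50·(1.25)/(0.755)

Z_L ≈ 82.5 Ω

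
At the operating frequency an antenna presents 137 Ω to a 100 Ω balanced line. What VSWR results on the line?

Γ = (137 − 100)/(137 + 100) = 0.156
VSWR = (1 + 0.156)/(1 − 0.156)

VSWR ≈ 1.37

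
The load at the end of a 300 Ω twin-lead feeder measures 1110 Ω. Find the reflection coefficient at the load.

Γ = 0.574

Γ = (Z_L − Z_0)/(Z_L + Z_0) = (1110 − 300)/(1110 + 300) = 810/1410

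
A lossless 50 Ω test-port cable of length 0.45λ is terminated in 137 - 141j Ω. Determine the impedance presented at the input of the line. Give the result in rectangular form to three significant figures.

βl = 2π × 0.45 = 162°
tan(βl) = tan(162°) = -0.325
Z_in = Z_0·(Z_L + jZ_0·tanβl)/(Z_0 + jZ_L·tanβl)
     = 50·(137 − j157)/(4.19 − j44.5)

Z_in ≈ 189 + j136 Ω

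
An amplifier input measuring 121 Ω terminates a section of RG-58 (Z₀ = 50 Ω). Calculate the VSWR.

VSWR ≈ 2.42

Γ = (121 − 50)/(121 + 50) = 0.415
VSWR = (1 + 0.415)/(1 − 0.415)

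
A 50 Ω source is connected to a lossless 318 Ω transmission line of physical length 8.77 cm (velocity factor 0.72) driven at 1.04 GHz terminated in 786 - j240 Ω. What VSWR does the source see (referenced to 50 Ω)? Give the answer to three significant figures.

VSWR ≈ 15.6

λ = v/f = 0.72·c / 1.04 GHz = 0.208 m
βl = 2π·l/λ = 2π × 0.422 = 152°
tan(βl) = -0.531
Z_in = Z_0·(Z_L + jZ_0·tanβl)/(Z_0 + jZ_L·tanβl) = 484 + j378 Ω
Γ_s = (Z_in − Z_s)/(Z_in + Z_s) = (434 + j378)/(534 + j378), |Γ_s| = 0.88
VSWR = (1 + |Γ_s|)/(1 − |Γ_s|)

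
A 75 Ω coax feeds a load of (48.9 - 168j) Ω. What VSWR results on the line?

VSWR ≈ 9.78

Γ = (Z_L − Z_0)/(Z_L + Z_0) = (-26.1 − j168)/(123.9 − j168)
|Γ| = 170/209 = 0.814
VSWR = (1 + |Γ|)/(1 − |Γ|) = 1.81/0.186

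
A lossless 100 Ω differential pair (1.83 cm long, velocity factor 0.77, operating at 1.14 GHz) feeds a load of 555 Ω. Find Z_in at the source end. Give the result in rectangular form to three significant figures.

λ = v/f = 0.77·c / 1.14 GHz = 0.203 m
βl = 2π·l/λ = 2π × 0.0903 = 32.5°
tan(βl) = tan(32.5°) = 0.637
Z_in = Z_0·(Z_L + jZ_0·tanβl)/(Z_0 + jZ_L·tanβl)
     = 100·(555 + j63.7)/(100 + j354)

Z_in ≈ 57.8 − j141 Ω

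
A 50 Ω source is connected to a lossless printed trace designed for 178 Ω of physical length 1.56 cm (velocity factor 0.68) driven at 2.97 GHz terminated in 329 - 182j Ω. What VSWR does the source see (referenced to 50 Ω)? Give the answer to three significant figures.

VSWR ≈ 1.58

λ = v/f = 0.68·c / 2.97 GHz = 0.0687 m
βl = 2π·l/λ = 2π × 0.227 = 81.8°
tan(βl) = 6.91
Z_in = Z_0·(Z_L + jZ_0·tanβl)/(Z_0 + jZ_L·tanβl) = 70.3 + j18.6 Ω
Γ_s = (Z_in − Z_s)/(Z_in + Z_s) = (20.3 + j18.6)/(120 + j18.6), |Γ_s| = 0.226
VSWR = (1 + |Γ_s|)/(1 − |Γ_s|)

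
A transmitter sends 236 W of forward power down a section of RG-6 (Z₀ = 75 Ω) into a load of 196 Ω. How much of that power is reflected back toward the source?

P_reflected ≈ 47 W

Γ = (196 − 75)/(196 + 75) = 0.446
|Γ|² = 0.199
P_refl = |Γ|²·P_inc = 47 W, P_del = (1 − |Γ|²)·P_inc = 189 W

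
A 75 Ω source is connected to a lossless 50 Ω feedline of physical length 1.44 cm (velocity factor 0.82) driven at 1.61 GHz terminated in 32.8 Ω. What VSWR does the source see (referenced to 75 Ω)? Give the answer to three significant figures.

λ = v/f = 0.82·c / 1.61 GHz = 0.153 m
βl = 2π·l/λ = 2π × 0.0942 = 33.9°
tan(βl) = 0.673
Z_in = Z_0·(Z_L + jZ_0·tanβl)/(Z_0 + jZ_L·tanβl) = 39.9 + j16 Ω
Γ_s = (Z_in − Z_s)/(Z_in + Z_s) = (-35.1 + j16)/(115 + j16), |Γ_s| = 0.333
VSWR = (1 + |Γ_s|)/(1 − |Γ_s|)

VSWR ≈ 2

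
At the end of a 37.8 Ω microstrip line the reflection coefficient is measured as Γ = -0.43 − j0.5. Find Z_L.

Z_L ≈ 9.31 − j16.5 Ω

Z_L = Z_0·(1 + Γ)/(1 − Γ) = 37.8·(0.57 − j0.5)/(1.43 + j0.5)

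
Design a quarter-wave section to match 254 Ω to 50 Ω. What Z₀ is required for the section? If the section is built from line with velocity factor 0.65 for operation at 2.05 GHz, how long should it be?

Z_qwt ≈ 113 Ω; length ≈ 2.38 cm

Z_qwt = √(Z_0·R_L) = √(50 × 254) = √12700
λ = 0.65·c/f = 0.0951 m, so l = λ/4 = 0.0238 m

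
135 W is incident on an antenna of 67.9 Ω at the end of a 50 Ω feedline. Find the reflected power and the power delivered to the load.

Γ = (67.9 − 50)/(67.9 + 50) = 0.152
|Γ|² = 0.0231
P_refl = |Γ|²·P_inc = 3.11 W, P_del = (1 − |Γ|²)·P_inc = 132 W

P_reflected ≈ 3.11 W; P_delivered ≈ 132 W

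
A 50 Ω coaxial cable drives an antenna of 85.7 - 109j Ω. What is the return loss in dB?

RL ≈ 3.62 dB

Γ = (35.7 − j109)/(135.7 − j109), |Γ| = 0.659
RL = −20·log₁₀|Γ| = −20·log₁₀(0.659)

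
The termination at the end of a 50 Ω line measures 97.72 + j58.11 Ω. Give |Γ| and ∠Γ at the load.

Γ ≈ 0.474 ∠ 29.1°

Γ = (Z_L − Z_0)/(Z_L + Z_0) = (47.72 + j58.11)/(147.7 + j58.11)
|Γ| = 75.2/159 = 0.474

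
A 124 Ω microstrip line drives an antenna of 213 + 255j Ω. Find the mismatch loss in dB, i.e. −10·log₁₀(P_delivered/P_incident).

Γ = (89 + j255)/(337 + j255), |Γ| = 0.639
|Γ|² = 0.408, so P_del/P_inc = 1 − |Γ|² = 0.592
ML = −10·log₁₀(1 − |Γ|²)

mismatch loss ≈ 2.28 dB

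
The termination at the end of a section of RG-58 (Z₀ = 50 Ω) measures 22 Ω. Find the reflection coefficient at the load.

Γ = (Z_L − Z_0)/(Z_L + Z_0) = (22 − 50)/(22 + 50) = -28/72

Γ = -0.389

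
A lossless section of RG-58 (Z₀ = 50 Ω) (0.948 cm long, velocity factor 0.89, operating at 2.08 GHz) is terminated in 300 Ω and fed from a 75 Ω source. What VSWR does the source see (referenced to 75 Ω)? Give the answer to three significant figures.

λ = v/f = 0.89·c / 2.08 GHz = 0.128 m
βl = 2π·l/λ = 2π × 0.0739 = 26.6°
tan(βl) = 0.5
Z_in = Z_0·(Z_L + jZ_0·tanβl)/(Z_0 + jZ_L·tanβl) = 37.5 − j87.4 Ω
Γ_s = (Z_in − Z_s)/(Z_in + Z_s) = (-37.5 − j87.4)/(112 − j87.4), |Γ_s| = 0.668
VSWR = (1 + |Γ_s|)/(1 − |Γ_s|)

VSWR ≈ 5.02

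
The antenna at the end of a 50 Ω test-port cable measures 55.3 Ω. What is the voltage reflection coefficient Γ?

Γ = (Z_L − Z_0)/(Z_L + Z_0) = (55.3 − 50)/(55.3 + 50) = 5.3/105.3

Γ = 0.0503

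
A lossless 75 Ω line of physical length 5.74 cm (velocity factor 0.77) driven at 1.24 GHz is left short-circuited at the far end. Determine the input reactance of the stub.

X_in ≈ -196 Ω (capacitive)

λ = v/f = 0.77·c / 1.24 GHz = 0.186 m
βl = 2π·l/λ = 2π × 0.308 = 111°
tan(βl) = -2.62
For a short-circuited stub, Z_in = jZ_0·tan(βl)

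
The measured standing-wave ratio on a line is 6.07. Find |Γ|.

|Γ| ≈ 0.717

|Γ| = (S − 1)/(S + 1) = (6.07 − 1)/(6.07 + 1) = 5.07/7.07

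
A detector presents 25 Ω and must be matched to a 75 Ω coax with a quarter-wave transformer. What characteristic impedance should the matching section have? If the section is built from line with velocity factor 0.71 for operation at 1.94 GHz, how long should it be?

Z_qwt = √(Z_0·R_L) = √(75 × 25) = √1875
λ = 0.71·c/f = 0.11 m, so l = λ/4 = 0.0274 m

Z_qwt ≈ 43.3 Ω; length ≈ 2.74 cm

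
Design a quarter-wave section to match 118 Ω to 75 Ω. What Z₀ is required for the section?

Z_qwt ≈ 94.1 Ω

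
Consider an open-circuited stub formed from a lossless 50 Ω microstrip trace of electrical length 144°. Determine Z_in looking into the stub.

tan(βl) = -0.727
For an open-circuited stub, Z_in = −jZ_0·cot(βl) = −jZ_0/tan(βl)

Z_in ≈ +j68.8 Ω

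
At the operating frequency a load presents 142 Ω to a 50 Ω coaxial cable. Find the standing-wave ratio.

VSWR ≈ 2.84

Γ = (142 − 50)/(142 + 50) = 0.479
VSWR = (1 + 0.479)/(1 − 0.479)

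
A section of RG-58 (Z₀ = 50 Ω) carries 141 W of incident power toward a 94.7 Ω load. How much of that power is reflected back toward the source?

Γ = (94.7 − 50)/(94.7 + 50) = 0.309
|Γ|² = 0.0954
P_refl = |Γ|²·P_inc = 13.5 W, P_del = (1 − |Γ|²)·P_inc = 128 W

P_reflected ≈ 13.5 W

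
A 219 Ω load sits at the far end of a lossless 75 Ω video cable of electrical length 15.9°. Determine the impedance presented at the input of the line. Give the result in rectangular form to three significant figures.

tan(βl) = tan(15.9°) = 0.285
Z_in = Z_0·(Z_L + jZ_0·tanβl)/(Z_0 + jZ_L·tanβl)
     = 75·(219 + j21.4)/(75 + j62.4)

Z_in ≈ 140 − j95 Ω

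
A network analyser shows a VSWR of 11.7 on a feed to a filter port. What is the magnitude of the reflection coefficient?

|Γ| = (S − 1)/(S + 1) = (11.7 − 1)/(11.7 + 1) = 10.7/12.7

|Γ| ≈ 0.843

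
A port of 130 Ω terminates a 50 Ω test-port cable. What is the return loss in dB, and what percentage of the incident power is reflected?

Γ = (130 − 50)/(130 + 50) = 0.444
RL = −20·log₁₀(0.444) = 7.04 dB
P_refl/P_inc = |Γ|² = 0.198

RL ≈ 7.04 dB; 19.8% of incident power reflected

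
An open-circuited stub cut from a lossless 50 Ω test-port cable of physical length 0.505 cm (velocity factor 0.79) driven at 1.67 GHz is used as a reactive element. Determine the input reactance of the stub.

λ = v/f = 0.79·c / 1.67 GHz = 0.142 m
βl = 2π·l/λ = 2π × 0.0356 = 12.8°
tan(βl) = 0.227
For an open-circuited stub, Z_in = −jZ_0·cot(βl) = −jZ_0/tan(βl)

X_in ≈ -220 Ω (capacitive)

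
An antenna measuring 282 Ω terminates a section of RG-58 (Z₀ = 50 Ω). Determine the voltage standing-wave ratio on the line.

VSWR ≈ 5.64

Γ = (282 − 50)/(282 + 50) = 0.699
VSWR = (1 + 0.699)/(1 − 0.699)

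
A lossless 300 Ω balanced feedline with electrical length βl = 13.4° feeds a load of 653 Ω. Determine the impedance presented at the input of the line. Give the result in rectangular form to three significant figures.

tan(βl) = tan(13.4°) = 0.238
Z_in = Z_0·(Z_L + jZ_0·tanβl)/(Z_0 + jZ_L·tanβl)
     = 300·(653 + j71.5)/(300 + j156)

Z_in ≈ 544 − j211 Ω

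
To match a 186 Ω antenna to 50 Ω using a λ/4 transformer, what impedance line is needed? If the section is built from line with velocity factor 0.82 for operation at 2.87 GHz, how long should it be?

Z_qwt ≈ 96.4 Ω; length ≈ 2.14 cm

Z_qwt = √(Z_0·R_L) = √(50 × 186) = √9300
λ = 0.82·c/f = 0.0857 m, so l = λ/4 = 0.0214 m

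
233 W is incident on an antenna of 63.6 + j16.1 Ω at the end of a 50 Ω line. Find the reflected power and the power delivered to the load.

|Γ| = |(13.6 + j16.1)/(113.6 + j16.1)| = 0.184
|Γ|² = 0.0337
P_refl = |Γ|²·P_inc = 7.86 W, P_del = (1 − |Γ|²)·P_inc = 225 W

P_reflected ≈ 7.86 W; P_delivered ≈ 225 W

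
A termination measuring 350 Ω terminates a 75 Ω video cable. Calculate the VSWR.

For a purely resistive load, VSWR = R_L/Z_0 or Z_0/R_L (whichever > 1) = 350/75

VSWR ≈ 4.67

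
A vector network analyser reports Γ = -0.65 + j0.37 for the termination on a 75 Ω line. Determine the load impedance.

Z_L ≈ 11.6 + j19.4 Ω

Z_L = Z_0·(1 + Γ)/(1 − Γ) = 75·(0.35 + j0.37)/(1.65 − j0.37)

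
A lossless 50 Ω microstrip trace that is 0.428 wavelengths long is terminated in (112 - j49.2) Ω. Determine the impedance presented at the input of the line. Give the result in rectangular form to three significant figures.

βl = 2π × 0.428 = 154°
tan(βl) = tan(154°) = -0.486
Z_in = Z_0·(Z_L + jZ_0·tanβl)/(Z_0 + jZ_L·tanβl)
     = 50·(112 − j73.5)/(26.1 − j54.4)

Z_in ≈ 95 + j57.3 Ω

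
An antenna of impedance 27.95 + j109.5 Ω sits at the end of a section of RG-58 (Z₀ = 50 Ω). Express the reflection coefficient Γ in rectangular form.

Γ = (Z_L − Z_0)/(Z_L + Z_0) = (-22.05 + j109.5)/(77.95 + j109.5)

Γ ≈ 0.569 + j0.606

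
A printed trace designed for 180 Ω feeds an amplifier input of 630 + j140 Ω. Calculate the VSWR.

VSWR ≈ 3.69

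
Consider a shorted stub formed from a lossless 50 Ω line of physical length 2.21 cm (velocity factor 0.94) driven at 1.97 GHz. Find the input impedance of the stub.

λ = v/f = 0.94·c / 1.97 GHz = 0.143 m
βl = 2π·l/λ = 2π × 0.154 = 55.6°
tan(βl) = 1.46
For a shorted stub, Z_in = jZ_0·tan(βl)

Z_in ≈ +j73 Ω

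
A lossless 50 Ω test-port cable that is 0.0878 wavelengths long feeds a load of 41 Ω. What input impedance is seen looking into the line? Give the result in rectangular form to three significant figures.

βl = 2π × 0.0878 = 31.6°
tan(βl) = tan(31.6°) = 0.615
Z_in = Z_0·(Z_L + jZ_0·tanβl)/(Z_0 + jZ_L·tanβl)
     = 50·(41 + j30.8)/(50 + j25.2)

Z_in ≈ 45.1 + j8.03 Ω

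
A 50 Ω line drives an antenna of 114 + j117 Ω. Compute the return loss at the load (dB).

RL ≈ 3.58 dB

Γ = (64 + j117)/(164 + j117), |Γ| = 0.662
RL = −20·log₁₀|Γ| = −20·log₁₀(0.662)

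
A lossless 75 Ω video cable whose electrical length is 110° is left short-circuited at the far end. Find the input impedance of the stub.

Z_in ≈ −j206 Ω

tan(βl) = -2.75
For a short-circuited stub, Z_in = jZ_0·tan(βl)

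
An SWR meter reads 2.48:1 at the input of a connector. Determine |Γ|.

|Γ| ≈ 0.425

|Γ| = (S − 1)/(S + 1) = (2.48 − 1)/(2.48 + 1) = 1.48/3.48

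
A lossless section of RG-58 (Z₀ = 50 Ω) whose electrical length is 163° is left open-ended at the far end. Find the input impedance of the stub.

tan(βl) = -0.306
For an open-ended stub, Z_in = −jZ_0·cot(βl) = −jZ_0/tan(βl)

Z_in ≈ +j164 Ω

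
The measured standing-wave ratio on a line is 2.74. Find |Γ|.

|Γ| ≈ 0.465

|Γ| = (S − 1)/(S + 1) = (2.74 − 1)/(2.74 + 1) = 1.74/3.74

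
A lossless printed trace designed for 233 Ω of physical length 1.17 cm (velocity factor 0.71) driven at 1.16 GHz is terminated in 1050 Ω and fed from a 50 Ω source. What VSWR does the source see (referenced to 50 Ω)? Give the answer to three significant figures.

VSWR ≈ 18.1

λ = v/f = 0.71·c / 1.16 GHz = 0.184 m
βl = 2π·l/λ = 2π × 0.0637 = 22.9°
tan(βl) = 0.423
Z_in = Z_0·(Z_L + jZ_0·tanβl)/(Z_0 + jZ_L·tanβl) = 267 − j411 Ω
Γ_s = (Z_in − Z_s)/(Z_in + Z_s) = (217 − j411)/(317 − j411), |Γ_s| = 0.895
VSWR = (1 + |Γ_s|)/(1 − |Γ_s|)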